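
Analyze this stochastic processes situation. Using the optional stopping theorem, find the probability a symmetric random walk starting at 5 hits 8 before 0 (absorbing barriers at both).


By optional stopping theorem: E(M at tau) = M(0) = 5
P(hit 8)*8 + P(hit 0)*0 = 5
P(hit 8) = (5 - 0)/(8 - 0) = 5/8 = 0.6250

0.6250


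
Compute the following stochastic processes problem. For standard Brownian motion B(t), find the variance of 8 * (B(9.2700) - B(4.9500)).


Var(alpha*(B(t)-B(s))) = alpha^2 * (t-s)
= 8^2 * (9.2700 - 4.9500)
= 64 * 4.3200
= 276.4800

276.4800


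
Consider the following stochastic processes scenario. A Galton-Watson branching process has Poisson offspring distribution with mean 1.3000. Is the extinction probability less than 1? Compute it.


Since mu = 1.3000 > 1, extinction prob q < 1.
Solve s = exp(mu*(s-1)) iteratively.
q = 0.5770

0.5770


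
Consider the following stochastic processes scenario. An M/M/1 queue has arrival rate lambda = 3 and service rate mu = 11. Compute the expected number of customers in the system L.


rho = 3/11 = 0.2727
L = rho/(1-rho)
= 0.2727/0.7273
= 0.3750

0.3750


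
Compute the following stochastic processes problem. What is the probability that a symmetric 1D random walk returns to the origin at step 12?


P(S(12) = 0) = C(12,6) / 4^6
= 924 / 4096
= 0.2256

0.2256


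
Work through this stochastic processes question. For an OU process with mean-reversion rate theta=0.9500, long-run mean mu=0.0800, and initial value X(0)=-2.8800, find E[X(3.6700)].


E[X(t)] = mu + (X(0) - mu)*exp(-theta*t)
= 0.0800 + (-2.8800 - 0.0800)*exp(-0.9500*3.6700)
= 0.0800 + -2.9600 * 0.0306
= -0.0106

-0.0106


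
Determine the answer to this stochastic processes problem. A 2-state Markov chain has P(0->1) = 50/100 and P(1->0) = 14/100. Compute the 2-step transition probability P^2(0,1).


Computing P^2 by matrix multiplication.
P = [[0.5000, 0.5000], [0.1400, 0.8600]]
After raising P to the power 2:
P^2(0,1) = 0.6800

0.6800


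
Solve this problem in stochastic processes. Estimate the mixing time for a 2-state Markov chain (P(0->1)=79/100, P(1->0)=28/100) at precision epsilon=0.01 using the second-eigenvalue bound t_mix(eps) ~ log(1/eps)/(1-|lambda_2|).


lambda_2 = |1 - p01 - p10| = |1 - 0.7900 - 0.2800| = 0.0700
t_mix ~ log(1/eps)/(1 - |lambda_2|)
= log(100)/(1 - 0.0700) = 4.6052/0.9300
= 4.9518

4.9518


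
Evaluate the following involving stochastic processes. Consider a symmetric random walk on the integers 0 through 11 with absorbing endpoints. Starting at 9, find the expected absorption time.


For symmetric RW on 0,...,N with absorbing barriers, E(i) = i*(N-i)
E(9) = 9 * 2 = 18

18


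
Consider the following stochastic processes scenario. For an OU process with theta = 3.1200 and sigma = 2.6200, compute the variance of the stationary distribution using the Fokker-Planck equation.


Stationary variance = sigma^2 / (2*theta)
= 2.6200^2 / (2*3.1200)
= 6.8644 / 6.2400
= 1.1001

1.1001


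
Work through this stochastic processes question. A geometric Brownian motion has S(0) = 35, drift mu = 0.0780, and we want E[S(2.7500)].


E[S(t)] = S(0) * exp(mu * t)
= 35 * exp(0.0780 * 2.7500)
= 35 * 1.2392
= 43.3735

43.3735


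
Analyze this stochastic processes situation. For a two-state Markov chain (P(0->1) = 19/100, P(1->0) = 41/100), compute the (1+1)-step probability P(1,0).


P^2 = P^1 * P^1
Computing via matrix multiplication of the transition matrix.
Entry (1,0) of P^2 = 0.5740

0.5740


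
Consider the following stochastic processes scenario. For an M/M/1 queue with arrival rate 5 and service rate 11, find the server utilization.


rho = lambda/mu
= 5/11
= 0.4545

0.4545


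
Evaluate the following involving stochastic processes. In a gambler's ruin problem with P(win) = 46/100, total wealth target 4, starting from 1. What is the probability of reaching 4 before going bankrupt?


Gambler's ruin formula:
r = q/p = 0.5400/0.4600 = 1.1739
P(win) = (1 - r^i)/(1 - r^N)
= (1 - 1.1739^1)/(1 - 1.1739^4)
= 0.1934

0.1934


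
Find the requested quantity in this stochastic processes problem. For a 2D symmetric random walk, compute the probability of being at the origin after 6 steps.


P = C(6,3)^2 / 4^6
= 20^2 / 4096
= 400 / 4096
= 0.0977

0.0977


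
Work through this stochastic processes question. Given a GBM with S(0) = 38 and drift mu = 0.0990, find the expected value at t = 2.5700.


E[S(t)] = S(0) * exp(mu * t)
= 38 * exp(0.0990 * 2.5700)
= 38 * 1.2897
= 49.0096

49.0096


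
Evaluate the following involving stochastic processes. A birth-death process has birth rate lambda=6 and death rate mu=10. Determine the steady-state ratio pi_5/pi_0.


For birth-death process, pi_n/pi_0 = (lambda/mu)^n
= (6/10)^5
= 0.0778

0.0778


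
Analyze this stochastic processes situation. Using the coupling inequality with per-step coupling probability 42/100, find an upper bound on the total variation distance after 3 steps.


TV distance bound <= (1-delta)^n
= (1 - 0.4200)^3
= 0.5800^3
= 0.1951

0.1951


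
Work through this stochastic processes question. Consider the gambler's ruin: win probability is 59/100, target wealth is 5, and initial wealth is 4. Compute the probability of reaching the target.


Gambler's ruin formula:
r = q/p = 0.4100/0.5900 = 0.6949
P(win) = (1 - r^i)/(1 - r^N)
= (1 - 0.6949^4)/(1 - 0.6949^5)
= 0.9151

0.9151


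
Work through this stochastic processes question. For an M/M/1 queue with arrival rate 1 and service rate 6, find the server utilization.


rho = lambda/mu
= 1/6
= 0.1667

0.1667


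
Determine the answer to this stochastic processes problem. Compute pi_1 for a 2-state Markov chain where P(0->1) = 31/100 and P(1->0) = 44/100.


Stationary distribution: pi_0 = p10/(p01+p10), pi_1 = p01/(p01+p10)
p01 = 0.3100, p10 = 0.4400
pi_1 = 0.4133

0.4133


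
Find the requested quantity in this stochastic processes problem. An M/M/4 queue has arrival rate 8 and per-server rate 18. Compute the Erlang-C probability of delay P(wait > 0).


a = lambda/mu = 0.4444
rho = a/c = 0.1111
Erlang-C formula applied:
C(c,a) = 0.0012

0.0012


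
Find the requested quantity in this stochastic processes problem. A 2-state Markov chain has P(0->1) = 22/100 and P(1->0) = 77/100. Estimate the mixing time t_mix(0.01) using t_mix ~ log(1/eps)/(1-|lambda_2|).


lambda_2 = |1 - p01 - p10| = |1 - 0.2200 - 0.7700| = 0.0100
t_mix ~ log(1/eps)/(1 - |lambda_2|)
= log(100)/(1 - 0.0100) = 4.6052/0.9900
= 4.6517

4.6517


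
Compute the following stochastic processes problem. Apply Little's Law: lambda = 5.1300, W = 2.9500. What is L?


Little's Law: L = lambda * W
= 5.1300 * 2.9500
= 15.1335

15.1335


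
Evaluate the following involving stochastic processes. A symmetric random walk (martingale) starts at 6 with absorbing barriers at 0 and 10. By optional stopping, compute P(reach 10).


By optional stopping theorem: E(M at tau) = M(0) = 6
P(hit 10)*10 + P(hit 0)*0 = 6
P(hit 10) = (6 - 0)/(10 - 0) = 3/5 = 0.6000

0.6000


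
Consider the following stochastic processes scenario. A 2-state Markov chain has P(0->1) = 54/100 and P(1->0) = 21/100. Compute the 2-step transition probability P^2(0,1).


Computing P^2 by matrix multiplication.
P = [[0.4600, 0.5400], [0.2100, 0.7900]]
After raising P to the power 2:
P^2(0,1) = 0.6750

0.6750


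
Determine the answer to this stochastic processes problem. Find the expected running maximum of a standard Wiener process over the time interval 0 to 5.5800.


E(max B(s)) = sqrt(2t/pi)
= sqrt(2*5.5800/pi)
= sqrt(3.5523)
= 1.8848

1.8848


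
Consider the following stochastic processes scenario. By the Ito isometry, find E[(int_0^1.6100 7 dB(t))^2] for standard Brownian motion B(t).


By Ito isometry: E[(int f dB)^2] = int f^2 dt
= 7^2 * 1.6100
= 49 * 1.6100 = 78.8900

78.8900


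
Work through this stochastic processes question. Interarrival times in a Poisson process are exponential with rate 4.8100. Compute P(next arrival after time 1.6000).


P(X > t) = exp(-lambda * t)
= exp(-4.8100 * 1.6000)
= exp(-7.6960) = 4.5464e-04

4.5464e-04


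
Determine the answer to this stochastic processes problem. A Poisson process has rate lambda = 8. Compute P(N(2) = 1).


P(N(t)=k) = (lambda*t)^k * exp(-lambda*t) / k!
lambda*t = 16
= 16^1 * exp(-16) / 1!
= 16 * 1.1254e-07 / 1
= 1.8006e-06

1.8006e-06


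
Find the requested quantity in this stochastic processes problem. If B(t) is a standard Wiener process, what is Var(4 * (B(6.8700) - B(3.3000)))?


Var(alpha*(B(t)-B(s))) = alpha^2 * (t-s)
= 4^2 * (6.8700 - 3.3000)
= 16 * 3.5700
= 57.1200

57.1200


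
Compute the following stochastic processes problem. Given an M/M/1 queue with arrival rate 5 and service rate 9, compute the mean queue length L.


rho = 5/9 = 0.5556
L = rho/(1-rho)
= 0.5556/0.4444
= 1.2500

1.2500


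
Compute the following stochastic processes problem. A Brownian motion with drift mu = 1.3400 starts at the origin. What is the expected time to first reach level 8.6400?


Expected first passage time = a/mu
= 8.6400/1.3400
= 6.4478

6.4478


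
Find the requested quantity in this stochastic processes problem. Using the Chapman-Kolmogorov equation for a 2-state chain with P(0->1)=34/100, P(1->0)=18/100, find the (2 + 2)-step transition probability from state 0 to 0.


P^4 = P^2 * P^2
Computing via matrix multiplication of the transition matrix.
Entry (0,0) of P^4 = 0.3809

0.3809


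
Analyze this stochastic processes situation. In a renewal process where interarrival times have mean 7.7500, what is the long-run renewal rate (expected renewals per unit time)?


Long-run renewal rate = 1/E(X)
= 1/7.7500
= 0.1290

0.1290


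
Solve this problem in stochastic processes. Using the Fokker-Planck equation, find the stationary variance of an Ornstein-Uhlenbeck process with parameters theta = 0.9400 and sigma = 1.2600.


Stationary variance = sigma^2 / (2*theta)
= 1.2600^2 / (2*0.9400)
= 1.5876 / 1.8800
= 0.8445

0.8445


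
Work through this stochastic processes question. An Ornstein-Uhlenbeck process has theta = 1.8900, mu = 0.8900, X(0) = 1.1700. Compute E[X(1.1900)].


E[X(t)] = mu + (X(0) - mu)*exp(-theta*t)
= 0.8900 + (1.1700 - 0.8900)*exp(-1.8900*1.1900)
= 0.8900 + 0.2800 * 0.1055
= 0.9195

0.9195


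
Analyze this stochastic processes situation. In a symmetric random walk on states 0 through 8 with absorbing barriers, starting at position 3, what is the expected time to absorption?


For symmetric RW on 0,...,N with absorbing barriers, E(i) = i*(N-i)
E(3) = 3 * 5 = 15

15


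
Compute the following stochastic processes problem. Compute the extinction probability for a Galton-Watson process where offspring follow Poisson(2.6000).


Since mu = 2.6000 > 1, extinction prob q < 1.
Solve s = exp(mu*(s-1)) iteratively.
q = 0.0951

0.0951


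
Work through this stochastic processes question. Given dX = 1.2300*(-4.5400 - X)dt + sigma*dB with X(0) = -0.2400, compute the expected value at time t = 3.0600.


E[X(t)] = mu + (X(0) - mu)*exp(-theta*t)
= -4.5400 + (-0.2400 - -4.5400)*exp(-1.2300*3.0600)
= -4.5400 + 4.3000 * 0.0232
= -4.4403

-4.4403


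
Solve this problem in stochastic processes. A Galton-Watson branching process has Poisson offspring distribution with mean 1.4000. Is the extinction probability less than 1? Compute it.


Since mu = 1.4000 > 1, extinction prob q < 1.
Solve s = exp(mu*(s-1)) iteratively.
q = 0.4890

0.4890


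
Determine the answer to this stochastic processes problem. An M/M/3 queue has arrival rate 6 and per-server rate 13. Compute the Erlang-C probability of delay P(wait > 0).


a = lambda/mu = 0.4615
rho = a/c = 0.1538
Erlang-C formula applied:
C(c,a) = 0.0122

0.0122


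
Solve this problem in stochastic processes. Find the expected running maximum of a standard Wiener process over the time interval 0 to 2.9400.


E(max B(s)) = sqrt(2t/pi)
= sqrt(2*2.9400/pi)
= sqrt(1.8717)
= 1.3681

1.3681


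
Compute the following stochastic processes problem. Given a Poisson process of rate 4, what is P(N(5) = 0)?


P(N(t)=k) = (lambda*t)^k * exp(-lambda*t) / k!
lambda*t = 20
= 20^0 * exp(-20) / 0!
= 1 * 2.0612e-09 / 1
= 2.0612e-09

2.0612e-09


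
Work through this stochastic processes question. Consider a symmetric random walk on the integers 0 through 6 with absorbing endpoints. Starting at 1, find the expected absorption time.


For symmetric RW on 0,...,N with absorbing barriers, E(i) = i*(N-i)
E(1) = 1 * 5 = 5

5


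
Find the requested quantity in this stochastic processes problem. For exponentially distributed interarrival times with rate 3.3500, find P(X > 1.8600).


P(X > t) = exp(-lambda * t)
= exp(-3.3500 * 1.8600)
= exp(-6.2310) = 0.0020

0.0020


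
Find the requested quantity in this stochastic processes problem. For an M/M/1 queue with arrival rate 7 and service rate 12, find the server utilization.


rho = lambda/mu
= 7/12
= 0.5833

0.5833


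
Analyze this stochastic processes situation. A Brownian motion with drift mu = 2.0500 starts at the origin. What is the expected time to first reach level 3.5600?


Expected first passage time = a/mu
= 3.5600/2.0500
= 1.7366

1.7366


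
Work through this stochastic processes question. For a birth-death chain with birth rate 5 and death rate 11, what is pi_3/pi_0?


For birth-death process, pi_n/pi_0 = (lambda/mu)^n
= (5/11)^3
= 0.0939

0.0939


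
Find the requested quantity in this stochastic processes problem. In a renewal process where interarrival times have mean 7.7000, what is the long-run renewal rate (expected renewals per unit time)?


Long-run renewal rate = 1/E(X)
= 1/7.7000
= 0.1299

0.1299


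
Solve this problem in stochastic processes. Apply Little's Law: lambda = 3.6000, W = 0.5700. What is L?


Little's Law: L = lambda * W
= 3.6000 * 0.5700
= 2.0520

2.0520


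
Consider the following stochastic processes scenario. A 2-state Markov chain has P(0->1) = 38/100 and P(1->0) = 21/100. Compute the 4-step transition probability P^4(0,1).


Computing P^4 by matrix multiplication.
P = [[0.6200, 0.3800], [0.2100, 0.7900]]
After raising P to the power 4:
P^4(0,1) = 0.6259

0.6259


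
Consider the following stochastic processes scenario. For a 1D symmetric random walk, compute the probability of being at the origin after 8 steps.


P(S(8) = 0) = C(8,4) / 4^4
= 70 / 256
= 0.2734

0.2734


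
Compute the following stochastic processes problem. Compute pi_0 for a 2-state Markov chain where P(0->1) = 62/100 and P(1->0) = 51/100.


Stationary distribution: pi_0 = p10/(p01+p10), pi_1 = p01/(p01+p10)
p01 = 0.6200, p10 = 0.5100
pi_0 = 0.4513

0.4513


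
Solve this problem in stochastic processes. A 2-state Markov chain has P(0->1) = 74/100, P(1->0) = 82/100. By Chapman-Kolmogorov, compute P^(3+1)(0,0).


P^4 = P^3 * P^1
Computing via matrix multiplication of the transition matrix.
Entry (0,0) of P^4 = 0.5723

0.5723


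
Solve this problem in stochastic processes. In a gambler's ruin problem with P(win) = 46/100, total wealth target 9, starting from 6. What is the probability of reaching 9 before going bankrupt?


Gambler's ruin formula:
r = q/p = 0.5400/0.4600 = 1.1739
P(win) = (1 - r^i)/(1 - r^N)
= (1 - 1.1739^6)/(1 - 1.1739^9)
= 0.5001

0.5001


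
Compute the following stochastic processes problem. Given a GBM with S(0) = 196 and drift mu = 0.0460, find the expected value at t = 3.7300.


E[S(t)] = S(0) * exp(mu * t)
= 196 * exp(0.0460 * 3.7300)
= 196 * 1.1872
= 232.6871

232.6871


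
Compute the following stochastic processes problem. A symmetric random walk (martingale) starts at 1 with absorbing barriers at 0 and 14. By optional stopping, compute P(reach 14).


By optional stopping theorem: E(M at tau) = M(0) = 1
P(hit 14)*14 + P(hit 0)*0 = 1
P(hit 14) = (1 - 0)/(14 - 0) = 1/14 = 0.0714

0.0714


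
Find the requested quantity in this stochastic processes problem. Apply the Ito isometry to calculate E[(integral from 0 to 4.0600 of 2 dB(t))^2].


By Ito isometry: E[(int f dB)^2] = int f^2 dt
= 2^2 * 4.0600
= 4 * 4.0600 = 16.2400

16.2400


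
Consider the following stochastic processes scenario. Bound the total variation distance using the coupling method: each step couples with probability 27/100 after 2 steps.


TV distance bound <= (1-delta)^n
= (1 - 0.2700)^2
= 0.7300^2
= 0.5329

0.5329


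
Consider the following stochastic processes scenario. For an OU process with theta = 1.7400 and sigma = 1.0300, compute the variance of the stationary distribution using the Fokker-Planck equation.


Stationary variance = sigma^2 / (2*theta)
= 1.0300^2 / (2*1.7400)
= 1.0609 / 3.4800
= 0.3049

0.3049


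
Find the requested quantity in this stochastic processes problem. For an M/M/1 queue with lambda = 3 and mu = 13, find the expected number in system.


rho = 3/13 = 0.2308
L = rho/(1-rho)
= 0.2308/0.7692
= 0.3000

0.3000


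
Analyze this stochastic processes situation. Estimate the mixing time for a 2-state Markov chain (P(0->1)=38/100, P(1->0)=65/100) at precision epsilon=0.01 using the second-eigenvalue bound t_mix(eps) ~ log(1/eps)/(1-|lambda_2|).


lambda_2 = |1 - p01 - p10| = |1 - 0.3800 - 0.6500| = 0.0300
t_mix ~ log(1/eps)/(1 - |lambda_2|)
= log(100)/(1 - 0.0300) = 4.6052/0.9700
= 4.7476

4.7476


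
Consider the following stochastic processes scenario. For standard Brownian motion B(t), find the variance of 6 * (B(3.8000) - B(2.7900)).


Var(alpha*(B(t)-B(s))) = alpha^2 * (t-s)
= 6^2 * (3.8000 - 2.7900)
= 36 * 1.0100
= 36.3600

36.3600


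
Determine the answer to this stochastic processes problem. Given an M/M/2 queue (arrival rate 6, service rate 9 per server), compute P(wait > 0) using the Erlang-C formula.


a = lambda/mu = 0.6667
rho = a/c = 0.3333
Erlang-C formula applied:
C(c,a) = 0.1667

0.1667


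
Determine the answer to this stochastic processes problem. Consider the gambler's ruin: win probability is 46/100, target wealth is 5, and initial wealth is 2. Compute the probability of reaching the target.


Gambler's ruin formula:
r = q/p = 0.5400/0.4600 = 1.1739
P(win) = (1 - r^i)/(1 - r^N)
= (1 - 1.1739^2)/(1 - 1.1739^5)
= 0.3075

0.3075


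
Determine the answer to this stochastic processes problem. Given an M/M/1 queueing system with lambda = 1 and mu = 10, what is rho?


rho = lambda/mu
= 1/10
= 0.1000

0.1000


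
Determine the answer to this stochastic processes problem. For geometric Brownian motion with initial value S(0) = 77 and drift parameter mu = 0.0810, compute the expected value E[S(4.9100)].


E[S(t)] = S(0) * exp(mu * t)
= 77 * exp(0.0810 * 4.9100)
= 77 * 1.4884
= 114.6077

114.6077


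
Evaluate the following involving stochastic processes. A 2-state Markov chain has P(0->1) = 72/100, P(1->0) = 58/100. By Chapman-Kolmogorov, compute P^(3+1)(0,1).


P^4 = P^3 * P^1
Computing via matrix multiplication of the transition matrix.
Entry (0,1) of P^4 = 0.5494

0.5494


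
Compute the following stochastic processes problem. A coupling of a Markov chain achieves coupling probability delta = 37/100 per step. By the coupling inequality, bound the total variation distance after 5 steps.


TV distance bound <= (1-delta)^n
= (1 - 0.3700)^5
= 0.6300^5
= 0.0992

0.0992


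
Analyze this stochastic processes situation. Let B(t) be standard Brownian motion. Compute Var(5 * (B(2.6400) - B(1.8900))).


Var(alpha*(B(t)-B(s))) = alpha^2 * (t-s)
= 5^2 * (2.6400 - 1.8900)
= 25 * 0.7500
= 18.7500

18.7500


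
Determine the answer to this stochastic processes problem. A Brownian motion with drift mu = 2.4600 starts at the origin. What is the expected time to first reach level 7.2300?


Expected first passage time = a/mu
= 7.2300/2.4600
= 2.9390

2.9390


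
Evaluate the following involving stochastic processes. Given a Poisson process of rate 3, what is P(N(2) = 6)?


P(N(t)=k) = (lambda*t)^k * exp(-lambda*t) / k!
lambda*t = 6
= 6^6 * exp(-6) / 6!
= 46656 * 0.0025 / 720
= 0.1606

0.1606


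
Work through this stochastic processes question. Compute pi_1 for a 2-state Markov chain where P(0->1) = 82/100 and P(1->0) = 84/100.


Stationary distribution: pi_0 = p10/(p01+p10), pi_1 = p01/(p01+p10)
p01 = 0.8200, p10 = 0.8400
pi_1 = 0.4940

0.4940


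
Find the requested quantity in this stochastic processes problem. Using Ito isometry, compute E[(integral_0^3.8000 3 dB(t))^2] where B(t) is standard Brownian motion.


By Ito isometry: E[(int f dB)^2] = int f^2 dt
= 3^2 * 3.8000
= 9 * 3.8000 = 34.2000

34.2000


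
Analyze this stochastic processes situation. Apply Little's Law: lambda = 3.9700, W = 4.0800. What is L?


Little's Law: L = lambda * W
= 3.9700 * 4.0800
= 16.1976

16.1976


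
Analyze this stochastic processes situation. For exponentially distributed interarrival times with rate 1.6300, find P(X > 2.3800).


P(X > t) = exp(-lambda * t)
= exp(-1.6300 * 2.3800)
= exp(-3.8794) = 0.0207

0.0207


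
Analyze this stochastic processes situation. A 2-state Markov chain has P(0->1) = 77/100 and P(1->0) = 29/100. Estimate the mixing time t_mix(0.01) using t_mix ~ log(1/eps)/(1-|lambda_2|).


lambda_2 = |1 - p01 - p10| = |1 - 0.7700 - 0.2900| = 0.0600
t_mix ~ log(1/eps)/(1 - |lambda_2|)
= log(100)/(1 - 0.0600) = 4.6052/0.9400
= 4.8991

4.8991


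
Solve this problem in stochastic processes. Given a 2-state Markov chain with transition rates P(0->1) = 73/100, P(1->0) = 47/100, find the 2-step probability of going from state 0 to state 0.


Computing P^2 by matrix multiplication.
P = [[0.2700, 0.7300], [0.4700, 0.5300]]
After raising P to the power 2:
P^2(0,0) = 0.4160

0.4160


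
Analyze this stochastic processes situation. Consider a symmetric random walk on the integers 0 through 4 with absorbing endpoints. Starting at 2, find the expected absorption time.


For symmetric RW on 0,...,N with absorbing barriers, E(i) = i*(N-i)
E(2) = 2 * 2 = 4

4


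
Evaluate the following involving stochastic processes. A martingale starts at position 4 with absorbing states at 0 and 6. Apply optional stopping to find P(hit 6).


By optional stopping theorem: E(M at tau) = M(0) = 4
P(hit 6)*6 + P(hit 0)*0 = 4
P(hit 6) = (4 - 0)/(6 - 0) = 2/3 = 0.6667

0.6667


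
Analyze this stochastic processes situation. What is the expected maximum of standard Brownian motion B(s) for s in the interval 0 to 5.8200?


E(max B(s)) = sqrt(2t/pi)
= sqrt(2*5.8200/pi)
= sqrt(3.7051)
= 1.9249

1.9249


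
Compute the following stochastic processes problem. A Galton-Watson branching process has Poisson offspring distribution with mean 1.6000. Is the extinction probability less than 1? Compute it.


Since mu = 1.6000 > 1, extinction prob q < 1.
Solve s = exp(mu*(s-1)) iteratively.
q = 0.3580

0.3580


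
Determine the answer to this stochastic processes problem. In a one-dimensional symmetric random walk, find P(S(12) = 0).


P(S(12) = 0) = C(12,6) / 4^6
= 924 / 4096
= 0.2256

0.2256


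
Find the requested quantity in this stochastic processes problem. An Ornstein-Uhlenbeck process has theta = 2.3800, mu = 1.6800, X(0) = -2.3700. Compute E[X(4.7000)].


E[X(t)] = mu + (X(0) - mu)*exp(-theta*t)
= 1.6800 + (-2.3700 - 1.6800)*exp(-2.3800*4.7000)
= 1.6800 + -4.0500 * 1.3867e-05
= 1.6799

1.6799


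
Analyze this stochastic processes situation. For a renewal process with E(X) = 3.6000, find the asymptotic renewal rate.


Long-run renewal rate = 1/E(X)
= 1/3.6000
= 0.2778

0.2778


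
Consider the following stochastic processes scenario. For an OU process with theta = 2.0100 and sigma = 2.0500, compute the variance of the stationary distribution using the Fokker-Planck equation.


Stationary variance = sigma^2 / (2*theta)
= 2.0500^2 / (2*2.0100)
= 4.2025 / 4.0200
= 1.0454

1.0454


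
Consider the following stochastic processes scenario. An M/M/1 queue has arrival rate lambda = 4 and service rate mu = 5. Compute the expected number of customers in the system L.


rho = 4/5 = 0.8000
L = rho/(1-rho)
= 0.8000/0.2000
= 4.0000

4.0000


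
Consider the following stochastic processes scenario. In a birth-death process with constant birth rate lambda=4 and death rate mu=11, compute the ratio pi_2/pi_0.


For birth-death process, pi_n/pi_0 = (lambda/mu)^n
= (4/11)^2
= 0.1322

0.1322


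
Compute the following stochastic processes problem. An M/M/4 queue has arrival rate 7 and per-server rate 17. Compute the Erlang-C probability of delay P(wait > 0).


a = lambda/mu = 0.4118
rho = a/c = 0.1029
Erlang-C formula applied:
C(c,a) = 8.8456e-04

8.8456e-04


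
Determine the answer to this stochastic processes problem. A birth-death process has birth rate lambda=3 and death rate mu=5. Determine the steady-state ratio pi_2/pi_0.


For birth-death process, pi_n/pi_0 = (lambda/mu)^n
= (3/5)^2
= 0.3600

0.3600


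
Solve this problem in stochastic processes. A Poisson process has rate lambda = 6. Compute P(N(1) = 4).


P(N(t)=k) = (lambda*t)^k * exp(-lambda*t) / k!
lambda*t = 6
= 6^4 * exp(-6) / 4!
= 1296 * 0.0025 / 24
= 0.1339

0.1339


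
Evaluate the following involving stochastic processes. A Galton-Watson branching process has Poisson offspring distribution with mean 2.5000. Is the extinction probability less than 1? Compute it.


Since mu = 2.5000 > 1, extinction prob q < 1.
Solve s = exp(mu*(s-1)) iteratively.
q = 0.1074

0.1074


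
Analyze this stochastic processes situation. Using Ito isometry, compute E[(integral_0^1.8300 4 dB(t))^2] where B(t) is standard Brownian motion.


By Ito isometry: E[(int f dB)^2] = int f^2 dt
= 4^2 * 1.8300
= 16 * 1.8300 = 29.2800

29.2800


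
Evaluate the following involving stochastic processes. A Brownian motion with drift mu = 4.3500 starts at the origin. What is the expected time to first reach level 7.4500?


Expected first passage time = a/mu
= 7.4500/4.3500
= 1.7126

1.7126


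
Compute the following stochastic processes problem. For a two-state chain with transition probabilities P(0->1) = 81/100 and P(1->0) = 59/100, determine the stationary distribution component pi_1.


Stationary distribution: pi_0 = p10/(p01+p10), pi_1 = p01/(p01+p10)
p01 = 0.8100, p10 = 0.5900
pi_1 = 0.5786

0.5786


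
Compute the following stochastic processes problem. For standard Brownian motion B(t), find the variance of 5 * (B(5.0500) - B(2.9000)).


Var(alpha*(B(t)-B(s))) = alpha^2 * (t-s)
= 5^2 * (5.0500 - 2.9000)
= 25 * 2.1500
= 53.7500

53.7500


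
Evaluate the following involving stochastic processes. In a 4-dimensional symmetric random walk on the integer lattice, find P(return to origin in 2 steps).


P(return in 2 steps) = P(reverse first step) = 1/(2d)
= 1/8
= 0.1250

0.1250


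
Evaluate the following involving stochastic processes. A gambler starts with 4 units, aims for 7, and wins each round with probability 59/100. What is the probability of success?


Gambler's ruin formula:
r = q/p = 0.4100/0.5900 = 0.6949
P(win) = (1 - r^i)/(1 - r^N)
= (1 - 0.6949^4)/(1 - 0.6949^7)
= 0.8319

0.8319


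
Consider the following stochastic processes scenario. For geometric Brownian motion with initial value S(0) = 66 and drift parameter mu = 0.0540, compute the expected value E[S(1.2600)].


E[S(t)] = S(0) * exp(mu * t)
= 66 * exp(0.0540 * 1.2600)
= 66 * 1.0704
= 70.6469

70.6469


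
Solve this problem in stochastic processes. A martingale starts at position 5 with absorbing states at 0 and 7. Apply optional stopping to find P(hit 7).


By optional stopping theorem: E(M at tau) = M(0) = 5
P(hit 7)*7 + P(hit 0)*0 = 5
P(hit 7) = (5 - 0)/(7 - 0) = 5/7 = 0.7143

0.7143


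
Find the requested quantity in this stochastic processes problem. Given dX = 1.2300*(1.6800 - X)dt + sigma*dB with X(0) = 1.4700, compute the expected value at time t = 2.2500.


E[X(t)] = mu + (X(0) - mu)*exp(-theta*t)
= 1.6800 + (1.4700 - 1.6800)*exp(-1.2300*2.2500)
= 1.6800 + -0.2100 * 0.0628
= 1.6668

1.6668


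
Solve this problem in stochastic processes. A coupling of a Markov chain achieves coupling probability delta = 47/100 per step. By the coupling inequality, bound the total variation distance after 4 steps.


TV distance bound <= (1-delta)^n
= (1 - 0.4700)^4
= 0.5300^4
= 0.0789

0.0789


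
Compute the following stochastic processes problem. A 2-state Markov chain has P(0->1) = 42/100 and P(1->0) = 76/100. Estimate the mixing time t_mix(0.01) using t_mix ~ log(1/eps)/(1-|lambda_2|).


lambda_2 = |1 - p01 - p10| = |1 - 0.4200 - 0.7600| = 0.1800
t_mix ~ log(1/eps)/(1 - |lambda_2|)
= log(100)/(1 - 0.1800) = 4.6052/0.8200
= 5.6161

5.6161


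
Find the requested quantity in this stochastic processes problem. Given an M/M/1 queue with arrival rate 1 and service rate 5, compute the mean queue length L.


rho = 1/5 = 0.2000
L = rho/(1-rho)
= 0.2000/0.8000
= 0.2500

0.2500


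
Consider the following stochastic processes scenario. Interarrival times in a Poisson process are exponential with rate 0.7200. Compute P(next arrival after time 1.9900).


P(X > t) = exp(-lambda * t)
= exp(-0.7200 * 1.9900)
= exp(-1.4328) = 0.2386

0.2386


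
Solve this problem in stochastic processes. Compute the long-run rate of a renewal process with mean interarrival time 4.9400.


Long-run renewal rate = 1/E(X)
= 1/4.9400
= 0.2024

0.2024


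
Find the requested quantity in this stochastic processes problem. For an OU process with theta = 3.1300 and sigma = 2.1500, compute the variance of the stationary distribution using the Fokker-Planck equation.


Stationary variance = sigma^2 / (2*theta)
= 2.1500^2 / (2*3.1300)
= 4.6225 / 6.2600
= 0.7384

0.7384


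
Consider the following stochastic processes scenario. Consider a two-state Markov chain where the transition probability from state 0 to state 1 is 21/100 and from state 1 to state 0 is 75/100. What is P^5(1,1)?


Computing P^5 by matrix multiplication.
P = [[0.7900, 0.2100], [0.7500, 0.2500]]
After raising P to the power 5:
P^5(1,1) = 0.2188

0.2188


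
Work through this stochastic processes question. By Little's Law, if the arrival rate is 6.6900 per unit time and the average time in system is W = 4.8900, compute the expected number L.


Little's Law: L = lambda * W
= 6.6900 * 4.8900
= 32.7141

32.7141


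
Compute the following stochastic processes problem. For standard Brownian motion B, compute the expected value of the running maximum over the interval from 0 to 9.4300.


E(max B(s)) = sqrt(2t/pi)
= sqrt(2*9.4300/pi)
= sqrt(6.0033)
= 2.4502

2.4502


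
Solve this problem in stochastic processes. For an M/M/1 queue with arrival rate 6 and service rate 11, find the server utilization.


rho = lambda/mu
= 6/11
= 0.5455

0.5455


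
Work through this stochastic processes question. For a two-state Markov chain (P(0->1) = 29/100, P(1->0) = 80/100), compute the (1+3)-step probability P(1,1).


P^4 = P^1 * P^3
Computing via matrix multiplication of the transition matrix.
Entry (1,1) of P^4 = 0.2661

0.2661


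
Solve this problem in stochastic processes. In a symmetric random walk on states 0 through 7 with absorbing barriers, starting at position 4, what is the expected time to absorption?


For symmetric RW on 0,...,N with absorbing barriers, E(i) = i*(N-i)
E(4) = 4 * 3 = 12

12


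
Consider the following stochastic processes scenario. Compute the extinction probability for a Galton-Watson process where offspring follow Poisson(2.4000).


Since mu = 2.4000 > 1, extinction prob q < 1.
Solve s = exp(mu*(s-1)) iteratively.
q = 0.1214

0.1214


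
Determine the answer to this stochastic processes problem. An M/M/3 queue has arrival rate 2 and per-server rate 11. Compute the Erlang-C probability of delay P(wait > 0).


a = lambda/mu = 0.1818
rho = a/c = 0.0606
Erlang-C formula applied:
C(c,a) = 8.8909e-04

8.8909e-04


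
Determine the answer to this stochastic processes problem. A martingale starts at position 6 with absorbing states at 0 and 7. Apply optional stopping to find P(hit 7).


By optional stopping theorem: E(M at tau) = M(0) = 6
P(hit 7)*7 + P(hit 0)*0 = 6
P(hit 7) = (6 - 0)/(7 - 0) = 6/7 = 0.8571

0.8571


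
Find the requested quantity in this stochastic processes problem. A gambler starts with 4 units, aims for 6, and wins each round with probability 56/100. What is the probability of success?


Gambler's ruin formula:
r = q/p = 0.4400/0.5600 = 0.7857
P(win) = (1 - r^i)/(1 - r^N)
= (1 - 0.7857^4)/(1 - 0.7857^6)
= 0.8093

0.8093


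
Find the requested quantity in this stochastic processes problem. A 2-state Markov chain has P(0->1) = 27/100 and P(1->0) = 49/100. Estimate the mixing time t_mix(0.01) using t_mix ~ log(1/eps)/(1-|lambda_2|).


lambda_2 = |1 - p01 - p10| = |1 - 0.2700 - 0.4900| = 0.2400
t_mix ~ log(1/eps)/(1 - |lambda_2|)
= log(100)/(1 - 0.2400) = 4.6052/0.7600
= 6.0594

6.0594


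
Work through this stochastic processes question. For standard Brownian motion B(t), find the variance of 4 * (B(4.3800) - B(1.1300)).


Var(alpha*(B(t)-B(s))) = alpha^2 * (t-s)
= 4^2 * (4.3800 - 1.1300)
= 16 * 3.2500
= 52.0000

52.0000


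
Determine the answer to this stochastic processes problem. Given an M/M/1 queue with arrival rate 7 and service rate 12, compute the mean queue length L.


rho = 7/12 = 0.5833
L = rho/(1-rho)
= 0.5833/0.4167
= 1.4000

1.4000


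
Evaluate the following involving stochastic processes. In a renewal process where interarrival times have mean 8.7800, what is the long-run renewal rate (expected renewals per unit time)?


Long-run renewal rate = 1/E(X)
= 1/8.7800
= 0.1139

0.1139


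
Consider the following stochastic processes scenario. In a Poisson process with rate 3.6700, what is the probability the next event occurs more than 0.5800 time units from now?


P(X > t) = exp(-lambda * t)
= exp(-3.6700 * 0.5800)
= exp(-2.1286) = 0.1190

0.1190


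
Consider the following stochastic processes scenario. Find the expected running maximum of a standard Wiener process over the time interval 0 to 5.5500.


E(max B(s)) = sqrt(2t/pi)
= sqrt(2*5.5500/pi)
= sqrt(3.5332)
= 1.8797

1.8797


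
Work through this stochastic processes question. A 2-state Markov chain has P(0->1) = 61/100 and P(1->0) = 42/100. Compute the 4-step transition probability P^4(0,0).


Computing P^4 by matrix multiplication.
P = [[0.3900, 0.6100], [0.4200, 0.5800]]
After raising P to the power 4:
P^4(0,0) = 0.4078

0.4078


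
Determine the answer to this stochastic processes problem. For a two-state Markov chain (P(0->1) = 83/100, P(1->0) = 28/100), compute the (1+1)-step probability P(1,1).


P^2 = P^1 * P^1
Computing via matrix multiplication of the transition matrix.
Entry (1,1) of P^2 = 0.7508

0.7508


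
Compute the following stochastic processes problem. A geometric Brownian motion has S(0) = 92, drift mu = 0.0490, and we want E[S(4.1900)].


E[S(t)] = S(0) * exp(mu * t)
= 92 * exp(0.0490 * 4.1900)
= 92 * 1.2279
= 112.9673

112.9673


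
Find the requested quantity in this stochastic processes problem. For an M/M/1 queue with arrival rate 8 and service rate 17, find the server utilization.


rho = lambda/mu
= 8/17
= 0.4706

0.4706


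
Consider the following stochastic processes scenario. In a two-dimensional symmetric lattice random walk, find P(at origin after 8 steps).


P = C(8,4)^2 / 4^8
= 70^2 / 65536
= 4900 / 65536
= 0.0748

0.0748


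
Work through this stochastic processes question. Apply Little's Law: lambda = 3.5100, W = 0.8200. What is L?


Little's Law: L = lambda * W
= 3.5100 * 0.8200
= 2.8782

2.8782


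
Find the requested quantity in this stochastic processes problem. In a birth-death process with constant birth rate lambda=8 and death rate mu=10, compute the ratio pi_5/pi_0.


For birth-death process, pi_n/pi_0 = (lambda/mu)^n
= (8/10)^5
= 0.3277

0.3277


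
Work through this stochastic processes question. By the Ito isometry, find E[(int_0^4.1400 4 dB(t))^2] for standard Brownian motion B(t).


By Ito isometry: E[(int f dB)^2] = int f^2 dt
= 4^2 * 4.1400
= 16 * 4.1400 = 66.2400

66.2400


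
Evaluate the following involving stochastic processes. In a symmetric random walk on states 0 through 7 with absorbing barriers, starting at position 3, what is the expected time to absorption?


For symmetric RW on 0,...,N with absorbing barriers, E(i) = i*(N-i)
E(3) = 3 * 4 = 12

12


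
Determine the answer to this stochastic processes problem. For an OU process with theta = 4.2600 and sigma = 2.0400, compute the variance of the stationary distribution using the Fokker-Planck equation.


Stationary variance = sigma^2 / (2*theta)
= 2.0400^2 / (2*4.2600)
= 4.1616 / 8.5200
= 0.4885

0.4885


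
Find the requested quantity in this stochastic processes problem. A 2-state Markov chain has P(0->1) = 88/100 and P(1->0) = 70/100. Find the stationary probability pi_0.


Stationary distribution: pi_0 = p10/(p01+p10), pi_1 = p01/(p01+p10)
p01 = 0.8800, p10 = 0.7000
pi_0 = 0.4430

0.4430


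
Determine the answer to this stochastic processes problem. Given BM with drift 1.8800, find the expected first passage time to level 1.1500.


Expected first passage time = a/mu
= 1.1500/1.8800
= 0.6117

0.6117


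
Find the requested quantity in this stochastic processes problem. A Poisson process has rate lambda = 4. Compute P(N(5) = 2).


P(N(t)=k) = (lambda*t)^k * exp(-lambda*t) / k!
lambda*t = 20
= 20^2 * exp(-20) / 2!
= 400 * 2.0612e-09 / 2
= 4.1223e-07

4.1223e-07


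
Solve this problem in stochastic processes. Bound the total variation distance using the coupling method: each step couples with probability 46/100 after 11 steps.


TV distance bound <= (1-delta)^n
= (1 - 0.4600)^11
= 0.5400^11
= 0.0011

0.0011


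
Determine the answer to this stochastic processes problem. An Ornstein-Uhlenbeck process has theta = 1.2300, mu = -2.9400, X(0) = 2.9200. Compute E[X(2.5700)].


E[X(t)] = mu + (X(0) - mu)*exp(-theta*t)
= -2.9400 + (2.9200 - -2.9400)*exp(-1.2300*2.5700)
= -2.9400 + 5.8600 * 0.0424
= -2.6917

-2.6917


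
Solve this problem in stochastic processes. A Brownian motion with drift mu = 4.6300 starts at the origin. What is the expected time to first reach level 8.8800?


Expected first passage time = a/mu
= 8.8800/4.6300
= 1.9179

1.9179


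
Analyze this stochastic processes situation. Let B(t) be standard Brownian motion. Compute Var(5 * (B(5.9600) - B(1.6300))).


Var(alpha*(B(t)-B(s))) = alpha^2 * (t-s)
= 5^2 * (5.9600 - 1.6300)
= 25 * 4.3300
= 108.2500

108.2500


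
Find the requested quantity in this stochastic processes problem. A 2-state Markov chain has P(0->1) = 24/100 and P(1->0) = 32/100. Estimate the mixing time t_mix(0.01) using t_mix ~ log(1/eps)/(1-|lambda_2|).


lambda_2 = |1 - p01 - p10| = |1 - 0.2400 - 0.3200| = 0.4400
t_mix ~ log(1/eps)/(1 - |lambda_2|)
= log(100)/(1 - 0.4400) = 4.6052/0.5600
= 8.2235

8.2235


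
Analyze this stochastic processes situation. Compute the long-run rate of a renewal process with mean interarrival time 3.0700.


Long-run renewal rate = 1/E(X)
= 1/3.0700
= 0.3257

0.3257


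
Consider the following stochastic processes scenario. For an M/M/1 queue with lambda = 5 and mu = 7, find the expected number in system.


rho = 5/7 = 0.7143
L = rho/(1-rho)
= 0.7143/0.2857
= 2.5000

2.5000


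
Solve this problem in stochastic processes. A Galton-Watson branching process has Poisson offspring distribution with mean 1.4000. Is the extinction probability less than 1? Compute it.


Since mu = 1.4000 > 1, extinction prob q < 1.
Solve s = exp(mu*(s-1)) iteratively.
q = 0.4890

0.4890


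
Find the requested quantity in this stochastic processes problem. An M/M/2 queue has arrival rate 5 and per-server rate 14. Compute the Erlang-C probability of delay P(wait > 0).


a = lambda/mu = 0.3571
rho = a/c = 0.1786
Erlang-C formula applied:
C(c,a) = 0.0541

0.0541
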